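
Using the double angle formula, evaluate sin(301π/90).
sin(301π/90) = 2 sin 301π/180 cos 301π/180 = -0.8829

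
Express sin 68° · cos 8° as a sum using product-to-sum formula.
sin 68° cos 8° = (1/2)[sin(68°+8°) + sin(68°-8°)]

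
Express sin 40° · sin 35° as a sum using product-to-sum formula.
sin 40° sin 35° = (1/2)[cos(40°-35°) - cos(40°+35°)]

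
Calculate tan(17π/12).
tan(17π/12) = 2+√3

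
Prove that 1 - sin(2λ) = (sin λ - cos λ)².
RHS = sin²λ - 2 sin λ cos λ + cos²λ = (sin²λ + cos²λ) - 2 sin λ cos λ = 1 - sin(2λ) = LHS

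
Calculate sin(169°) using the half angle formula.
sin(169°) = √((1 - cos 338°)/2) = 0.1908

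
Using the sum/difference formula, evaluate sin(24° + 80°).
sin(24° + 80°) = sin 24° cos 80° + cos 24° sin 80° = 0.9703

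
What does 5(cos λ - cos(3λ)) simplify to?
5(cos λ - cos(3λ)) = 5(2 sin(2λ) sin λ) (using Sum-to-product)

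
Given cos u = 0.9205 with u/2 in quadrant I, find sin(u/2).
sin(u/2) = ±√((1 - cos u)/2); positive since u/2 ∈ QI, so sin(u/2) = 0.1994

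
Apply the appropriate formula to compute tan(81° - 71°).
tan(81° - 71°) = (tan 81° - tan 71°)/(1 + tan 81° tan 71°) = 0.1763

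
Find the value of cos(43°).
cos(43°) = 0.7314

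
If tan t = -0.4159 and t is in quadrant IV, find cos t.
cos t = 0.9233 (using tan²t + 1 = sec²t)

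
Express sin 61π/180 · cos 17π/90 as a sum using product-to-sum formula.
sin 61π/180 cos 17π/90 = (1/2)[sin(61π/180+17π/90) + sin(61π/180-17π/90)]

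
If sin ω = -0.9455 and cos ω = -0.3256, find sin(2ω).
sin(2ω) = 2 sin ω cos ω = 0.6157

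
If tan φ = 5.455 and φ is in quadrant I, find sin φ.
sin φ = 0.9836 (using tan²φ + 1 = sec²φ)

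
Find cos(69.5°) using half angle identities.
cos(69.5°) = √((1 + cos 139°)/2) = 0.3502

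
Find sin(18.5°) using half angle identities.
sin(18.5°) = √((1 - cos 37°)/2) = 0.3173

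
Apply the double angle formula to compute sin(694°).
sin(694°) = 2 sin 347° cos 347° = -0.4384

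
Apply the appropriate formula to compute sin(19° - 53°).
sin(19° - 53°) = sin 19° cos 53° - cos 19° sin 53° = -0.5592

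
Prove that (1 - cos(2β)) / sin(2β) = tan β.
LHS = 2sin²β / (2 sin β cos β) = sin β/cos β = tan β = RHS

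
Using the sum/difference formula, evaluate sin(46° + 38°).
sin(46° + 38°) = sin 46° cos 38° + cos 46° sin 38° = 0.9945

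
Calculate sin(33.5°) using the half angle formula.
sin(33.5°) = √((1 - cos 67°)/2) = 0.5519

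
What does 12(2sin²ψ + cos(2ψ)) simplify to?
12(2sin²ψ + cos(2ψ)) = 12 (using Double angle)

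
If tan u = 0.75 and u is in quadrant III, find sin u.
sin u = -0.6 (using tan²u + 1 = sec²u)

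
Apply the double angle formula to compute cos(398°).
cos(398°) = cos²199° - sin²199° = 0.788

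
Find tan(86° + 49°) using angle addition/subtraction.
tan(86° + 49°) = (tan 86° + tan 49°)/(1 - tan 86° tan 49°) = -1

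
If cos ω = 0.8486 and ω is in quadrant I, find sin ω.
sin ω = 0.529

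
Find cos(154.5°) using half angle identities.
cos(154.5°) = -√((1 + cos 309°)/2) = -0.9026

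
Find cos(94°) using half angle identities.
cos(94°) = -√((1 + cos 188°)/2) = -0.06976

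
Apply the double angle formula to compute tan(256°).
tan(256°) = 2 tan 128° / (1 - tan²128°) = 4.011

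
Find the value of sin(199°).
sin(199°) = -0.3256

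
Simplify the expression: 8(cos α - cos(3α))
8(cos α - cos(3α)) = 8(2 sin(2α) sin α) (using Sum-to-product)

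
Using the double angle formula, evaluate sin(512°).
sin(512°) = 2 sin 256° cos 256° = 0.4695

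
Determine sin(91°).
sin(91°) = 0.9998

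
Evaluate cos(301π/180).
cos(301π/180) = 0.515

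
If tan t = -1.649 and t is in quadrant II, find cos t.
cos t = -0.5185 (using tan²t + 1 = sec²t)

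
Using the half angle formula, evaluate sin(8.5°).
sin(8.5°) = √((1 - cos 17°)/2) = 0.1478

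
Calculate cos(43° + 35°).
cos(43° + 35°) = cos 43° cos 35° - sin 43° sin 35° = 0.2079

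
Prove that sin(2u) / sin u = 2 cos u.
LHS = 2 sin u cos u / sin u = 2 cos u = RHS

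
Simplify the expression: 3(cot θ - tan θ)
3(cot θ - tan θ) = 3(2 cot(2θ)) (using Double angle)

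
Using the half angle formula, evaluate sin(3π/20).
sin(3π/20) = √((1 - cos 3π/10)/2) = 0.454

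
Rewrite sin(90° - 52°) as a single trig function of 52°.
sin(90° - 52°) = cos(52°)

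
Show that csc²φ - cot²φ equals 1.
LHS = 1/sin²φ - cos²φ/sin²φ = (1 - cos²φ)/sin²φ = sin²φ/sin²φ = 1 = RHS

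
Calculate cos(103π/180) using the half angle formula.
cos(103π/180) = -√((1 + cos 103π/90)/2) = -0.225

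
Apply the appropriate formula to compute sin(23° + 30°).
sin(23° + 30°) = sin 23° cos 30° + cos 23° sin 30° = 0.7986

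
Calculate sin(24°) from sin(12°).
sin(24°) = 2 sin 12° cos 12° = 0.4067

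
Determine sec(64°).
sec(64°) = 2.281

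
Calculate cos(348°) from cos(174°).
cos(348°) = cos²174° - sin²174° = 0.9781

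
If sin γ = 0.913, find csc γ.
csc γ = 1/sin γ = 1.095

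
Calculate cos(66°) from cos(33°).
cos(66°) = cos²33° - sin²33° = 0.4067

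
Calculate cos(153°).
cos(153°) = -0.891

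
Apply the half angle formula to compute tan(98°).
tan(98°) = sin 196° / (1 + cos 196°) = -7.115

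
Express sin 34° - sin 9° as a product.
sin 34° - sin 9° = 2 cos(21.5°) sin(12.5°)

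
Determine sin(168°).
sin(168°) = 0.2079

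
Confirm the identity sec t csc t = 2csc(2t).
RHS = 2/sin(2t) = 2/(2 sin t cos t) = 1/(sin t cos t) = (1/cos t)(1/sin t) = sec t csc t = LHS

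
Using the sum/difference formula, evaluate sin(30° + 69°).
sin(30° + 69°) = sin 30° cos 69° + cos 30° sin 69° = 0.9877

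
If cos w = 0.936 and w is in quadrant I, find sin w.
sin w = 0.352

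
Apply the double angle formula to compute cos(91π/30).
cos(91π/30) = cos²91π/60 - sin²91π/60 = -0.9945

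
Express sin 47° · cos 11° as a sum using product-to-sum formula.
sin 47° cos 11° = (1/2)[sin(47°+11°) + sin(47°-11°)]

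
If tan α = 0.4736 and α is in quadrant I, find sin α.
sin α = 0.428 (using tan²α + 1 = sec²α)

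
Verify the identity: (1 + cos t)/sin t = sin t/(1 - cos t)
RHS = sin t(1 + cos t) / ((1 - cos t)(1 + cos t)) = sin t(1 + cos t) / (1 - cos²t) = sin t(1 + cos t) / sin²t = (1 + cos t)/sin t = LHS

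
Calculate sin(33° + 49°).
sin(33° + 49°) = sin 33° cos 49° + cos 33° sin 49° = 0.9903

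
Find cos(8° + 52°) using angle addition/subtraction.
cos(8° + 52°) = cos 8° cos 52° - sin 8° sin 52° = 1/2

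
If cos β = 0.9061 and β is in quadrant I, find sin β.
sin β = 0.4231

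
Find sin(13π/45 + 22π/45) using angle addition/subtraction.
sin(13π/45 + 22π/45) = sin 13π/45 cos 22π/45 + cos 13π/45 sin 22π/45 = 0.6428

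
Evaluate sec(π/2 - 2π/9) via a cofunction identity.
sec(π/2 - 2π/9) = csc(2π/9) = 1.556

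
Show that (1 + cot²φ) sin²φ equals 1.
LHS = csc²φ · sin²φ = (1/sin²φ) · sin²φ = 1 = RHS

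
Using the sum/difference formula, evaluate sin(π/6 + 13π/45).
sin(π/6 + 13π/45) = sin π/6 cos 13π/45 + cos π/6 sin 13π/45 = 0.9903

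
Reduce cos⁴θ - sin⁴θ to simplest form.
cos⁴θ - sin⁴θ = cos(2θ) (using Factoring + double angle)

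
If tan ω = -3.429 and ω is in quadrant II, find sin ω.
sin ω = 0.96 (using tan²ω + 1 = sec²ω)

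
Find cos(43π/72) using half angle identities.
cos(43π/72) = -√((1 + cos 43π/36)/2) = -0.3007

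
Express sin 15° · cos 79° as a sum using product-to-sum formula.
sin 15° cos 79° = (1/2)[sin(15°+79°) + sin(15°-79°)]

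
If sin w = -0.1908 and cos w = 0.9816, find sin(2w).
sin(2w) = 2 sin w cos w = -0.3746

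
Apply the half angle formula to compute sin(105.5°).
sin(105.5°) = √((1 - cos 211°)/2) = 0.9636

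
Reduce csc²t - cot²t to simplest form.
csc²t - cot²t = 1 (using Pythagorean identity)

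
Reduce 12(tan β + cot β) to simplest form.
12(tan β + cot β) = 12(sec β csc β) (using Quotient identities)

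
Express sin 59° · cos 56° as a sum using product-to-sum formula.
sin 59° cos 56° = (1/2)[sin(59°+56°) + sin(59°-56°)]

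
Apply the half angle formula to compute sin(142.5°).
sin(142.5°) = √((1 - cos 285°)/2) = 0.6088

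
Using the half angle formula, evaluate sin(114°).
sin(114°) = √((1 - cos 228°)/2) = 0.9135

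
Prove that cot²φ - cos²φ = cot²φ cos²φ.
LHS = cos²φ/sin²φ - cos²φ = cos²φ(1/sin²φ - 1) = cos²φ · (1 - sin²φ)/sin²φ = cos²φ · cos²φ/sin²φ = cos²φ · cot²φ = RHS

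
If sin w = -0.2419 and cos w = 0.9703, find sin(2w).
sin(2w) = 2 sin w cos w = -0.4694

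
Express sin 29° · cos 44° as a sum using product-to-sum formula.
sin 29° cos 44° = (1/2)[sin(29°+44°) + sin(29°-44°)]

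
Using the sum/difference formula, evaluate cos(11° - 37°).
cos(11° - 37°) = cos 11° cos 37° + sin 11° sin 37° = 0.8988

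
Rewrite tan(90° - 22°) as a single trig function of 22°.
tan(90° - 22°) = cot(22°)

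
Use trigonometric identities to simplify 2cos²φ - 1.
2cos²φ - 1 = cos(2φ) (using Double angle)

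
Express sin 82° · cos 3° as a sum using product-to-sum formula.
sin 82° cos 3° = (1/2)[sin(82°+3°) + sin(82°-3°)]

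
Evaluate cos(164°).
cos(164°) = -0.9613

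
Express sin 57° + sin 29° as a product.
sin 57° + sin 29° = 2 sin(43°) cos(14°)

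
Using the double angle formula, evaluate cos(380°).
cos(380°) = cos²190° - sin²190° = 0.9397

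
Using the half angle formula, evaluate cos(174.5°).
cos(174.5°) = -√((1 + cos 349°)/2) = -0.9954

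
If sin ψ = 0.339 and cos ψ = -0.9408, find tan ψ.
tan ψ = sin ψ / cos ψ = -0.3603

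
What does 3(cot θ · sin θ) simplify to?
3(cot θ · sin θ) = 3(cos θ) (using Quotient identity)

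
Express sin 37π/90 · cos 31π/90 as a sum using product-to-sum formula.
sin 37π/90 cos 31π/90 = (1/2)[sin(37π/90+31π/90) + sin(37π/90-31π/90)]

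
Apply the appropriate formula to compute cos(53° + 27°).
cos(53° + 27°) = cos 53° cos 27° - sin 53° sin 27° = 0.1736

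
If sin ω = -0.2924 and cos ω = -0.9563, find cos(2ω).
cos(2ω) = cos²ω - sin²ω = 0.829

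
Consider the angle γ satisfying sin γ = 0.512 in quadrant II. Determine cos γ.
cos γ = ±√(1 - sin²γ) = -0.859 (negative in QII)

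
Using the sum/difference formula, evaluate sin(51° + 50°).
sin(51° + 50°) = sin 51° cos 50° + cos 51° sin 50° = 0.9816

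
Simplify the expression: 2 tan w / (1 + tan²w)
2 tan w / (1 + tan²w) = sin(2w) (using Double angle)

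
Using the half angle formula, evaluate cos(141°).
cos(141°) = -√((1 + cos 282°)/2) = -0.7771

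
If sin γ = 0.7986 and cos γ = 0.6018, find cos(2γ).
cos(2γ) = cos²γ - sin²γ = -0.2756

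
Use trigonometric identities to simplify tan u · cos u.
tan u · cos u = sin u (using Quotient identity)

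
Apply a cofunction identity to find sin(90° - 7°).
sin(90° - 7°) = cos(7°) = 0.9925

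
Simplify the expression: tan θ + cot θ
tan θ + cot θ = sec θ csc θ (using Quotient identities)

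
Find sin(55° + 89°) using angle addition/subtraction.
sin(55° + 89°) = sin 55° cos 89° + cos 55° sin 89° = 0.5878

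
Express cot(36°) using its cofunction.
cot(36°) = tan(90° - 36°) = tan(54°)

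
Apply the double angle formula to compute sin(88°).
sin(88°) = 2 sin 44° cos 44° = 0.9994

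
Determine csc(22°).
csc(22°) = 2.669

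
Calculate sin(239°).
sin(239°) = -0.8572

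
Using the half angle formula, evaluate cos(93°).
cos(93°) = -√((1 + cos 186°)/2) = -0.05234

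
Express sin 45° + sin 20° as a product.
sin 45° + sin 20° = 2 sin(32.5°) cos(12.5°)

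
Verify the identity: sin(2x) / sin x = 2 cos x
LHS = 2 sin x cos x / sin x = 2 cos x = RHS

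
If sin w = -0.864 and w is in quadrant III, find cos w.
cos w = -0.5035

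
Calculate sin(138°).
sin(138°) = 0.6691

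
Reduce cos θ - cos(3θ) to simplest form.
cos θ - cos(3θ) = 2 sin(2θ) sin θ (using Sum-to-product)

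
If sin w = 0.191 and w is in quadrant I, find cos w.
cos w = 0.9816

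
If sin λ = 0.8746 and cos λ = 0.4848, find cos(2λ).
cos(2λ) = cos²λ - sin²λ = -0.5299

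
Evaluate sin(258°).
sin(258°) = -0.9781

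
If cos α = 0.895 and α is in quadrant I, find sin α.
sin α = 0.4461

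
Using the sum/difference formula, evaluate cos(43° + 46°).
cos(43° + 46°) = cos 43° cos 46° - sin 43° sin 46° = 0.01745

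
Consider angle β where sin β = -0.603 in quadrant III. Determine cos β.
cos β = ±√(1 - sin²β) = -0.7977 (negative in QIII)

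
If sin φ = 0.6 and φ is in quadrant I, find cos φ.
cos φ = 0.8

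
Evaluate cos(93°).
cos(93°) = -0.05234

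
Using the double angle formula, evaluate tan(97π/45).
tan(97π/45) = 2 tan 97π/90 / (1 - tan²97π/90) = 0.5317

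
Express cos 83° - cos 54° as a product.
cos 83° - cos 54° = -2 sin(68.5°) sin(14.5°)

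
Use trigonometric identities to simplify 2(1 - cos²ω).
2(1 - cos²ω) = 2(sin²ω) (using Pythagorean identity)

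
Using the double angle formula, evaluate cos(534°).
cos(534°) = cos²267° - sin²267° = -0.9945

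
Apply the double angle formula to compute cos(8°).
cos(8°) = cos²4° - sin²4° = 0.9903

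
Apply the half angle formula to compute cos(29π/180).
cos(29π/180) = √((1 + cos 29π/90)/2) = 0.8746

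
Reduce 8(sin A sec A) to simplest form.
8(sin A sec A) = 8(tan A) (using Reciprocal + quotient)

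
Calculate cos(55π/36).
cos(55π/36) = 0.08716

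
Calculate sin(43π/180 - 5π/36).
sin(43π/180 - 5π/36) = sin 43π/180 cos 5π/36 - cos 43π/180 sin 5π/36 = 0.309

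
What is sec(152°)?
sec(152°) = -1.133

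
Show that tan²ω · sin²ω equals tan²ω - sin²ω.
RHS = sin²ω/cos²ω - sin²ω = sin²ω(1/cos²ω - 1) = sin²ω · (1 - cos²ω)/cos²ω = sin²ω · sin²ω/cos²ω = sin²ω · tan²ω = LHS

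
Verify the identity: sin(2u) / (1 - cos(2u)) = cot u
LHS = 2 sin u cos u / (2sin²u) = cos u/sin u = cot u = RHS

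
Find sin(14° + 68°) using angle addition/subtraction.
sin(14° + 68°) = sin 14° cos 68° + cos 14° sin 68° = 0.9903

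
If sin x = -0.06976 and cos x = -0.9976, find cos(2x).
cos(2x) = cos²x - sin²x = 0.9903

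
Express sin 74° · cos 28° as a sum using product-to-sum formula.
sin 74° cos 28° = (1/2)[sin(74°+28°) + sin(74°-28°)]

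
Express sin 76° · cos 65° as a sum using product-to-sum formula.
sin 76° cos 65° = (1/2)[sin(76°+65°) + sin(76°-65°)]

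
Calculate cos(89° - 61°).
cos(89° - 61°) = cos 89° cos 61° + sin 89° sin 61° = 0.8829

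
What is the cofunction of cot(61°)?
cot(61°) = tan(90° - 61°) = tan(29°)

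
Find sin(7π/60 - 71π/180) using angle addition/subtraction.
sin(7π/60 - 71π/180) = sin 7π/60 cos 71π/180 - cos 7π/60 sin 71π/180 = -0.766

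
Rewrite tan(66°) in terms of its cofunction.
tan(66°) = cot(90° - 66°) = cot(24°)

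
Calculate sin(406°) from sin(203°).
sin(406°) = 2 sin 203° cos 203° = 0.7193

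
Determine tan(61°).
tan(61°) = 1.804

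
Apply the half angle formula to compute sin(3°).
sin(3°) = √((1 - cos 6°)/2) = 0.05234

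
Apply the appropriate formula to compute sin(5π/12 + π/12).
sin(5π/12 + π/12) = sin 5π/12 cos π/12 + cos 5π/12 sin π/12 = 1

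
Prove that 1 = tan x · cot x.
RHS = (sin x/cos x) · (cos x/sin x) = 1 = LHS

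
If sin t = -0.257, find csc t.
csc t = 1/sin t = -3.891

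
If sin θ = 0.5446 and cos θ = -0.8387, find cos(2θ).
cos(2θ) = cos²θ - sin²θ = 0.4068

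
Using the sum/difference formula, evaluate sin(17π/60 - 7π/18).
sin(17π/60 - 7π/18) = sin 17π/60 cos 7π/18 - cos 17π/60 sin 7π/18 = -0.3256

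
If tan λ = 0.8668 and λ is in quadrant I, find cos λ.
cos λ = 0.7556 (using tan²λ + 1 = sec²λ)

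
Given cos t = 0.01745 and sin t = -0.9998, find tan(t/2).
tan(t/2) = sin t / (1 + cos t) = -0.9827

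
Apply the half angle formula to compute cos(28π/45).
cos(28π/45) = -√((1 + cos 56π/45)/2) = -0.3746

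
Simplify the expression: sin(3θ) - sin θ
sin(3θ) - sin θ = 2 cos(2θ) sin θ (using Sum-to-product)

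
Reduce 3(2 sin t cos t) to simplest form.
3(2 sin t cos t) = 3(sin(2t)) (using Double angle)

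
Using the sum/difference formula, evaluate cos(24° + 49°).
cos(24° + 49°) = cos 24° cos 49° - sin 24° sin 49° = 0.2924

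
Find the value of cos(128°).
cos(128°) = -0.6157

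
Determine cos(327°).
cos(327°) = 0.8387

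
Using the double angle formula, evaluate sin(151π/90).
sin(151π/90) = 2 sin 151π/180 cos 151π/180 = -0.848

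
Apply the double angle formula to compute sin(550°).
sin(550°) = 2 sin 275° cos 275° = -0.1736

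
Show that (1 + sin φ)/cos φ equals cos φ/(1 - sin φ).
LHS = (1 + sin φ)(1 - sin φ) / (cos φ(1 - sin φ)) = (1 - sin²φ) / (cos φ(1 - sin φ)) = cos²φ / (cos φ(1 - sin φ)) = cos φ/(1 - sin φ) = RHS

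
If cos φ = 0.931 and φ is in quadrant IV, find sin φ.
sin φ = -0.365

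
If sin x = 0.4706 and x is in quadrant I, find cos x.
cos x = 0.8823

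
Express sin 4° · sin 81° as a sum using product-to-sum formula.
sin 4° sin 81° = (1/2)[cos(4°-81°) - cos(4°+81°)]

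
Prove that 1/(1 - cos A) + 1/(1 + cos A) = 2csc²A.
LHS = [(1 + cos A) + (1 - cos A)] / [(1 - cos A)(1 + cos A)] = 2/(1 - cos²A) = 2/sin²A = 2csc²A = RHS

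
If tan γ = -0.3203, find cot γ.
cot γ = 1/tan γ = -3.122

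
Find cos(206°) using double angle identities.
cos(206°) = 2cos²103° - 1 = -0.8988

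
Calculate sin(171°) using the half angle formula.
sin(171°) = √((1 - cos 342°)/2) = 0.1564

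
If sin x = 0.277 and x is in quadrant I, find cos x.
cos x = 0.9609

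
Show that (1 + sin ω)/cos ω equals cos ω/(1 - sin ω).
LHS = (1 + sin ω)(1 - sin ω) / (cos ω(1 - sin ω)) = (1 - sin²ω) / (cos ω(1 - sin ω)) = cos²ω / (cos ω(1 - sin ω)) = cos ω/(1 - sin ω) = RHS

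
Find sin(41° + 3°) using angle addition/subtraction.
sin(41° + 3°) = sin 41° cos 3° + cos 41° sin 3° = 0.6947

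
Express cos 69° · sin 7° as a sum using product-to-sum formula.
cos 69° sin 7° = (1/2)[sin(69°+7°) - sin(69°-7°)]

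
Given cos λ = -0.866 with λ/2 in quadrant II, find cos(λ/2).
cos(λ/2) = ±√((1 + cos λ)/2); negative since λ/2 ∈ QII, so cos(λ/2) = -0.2588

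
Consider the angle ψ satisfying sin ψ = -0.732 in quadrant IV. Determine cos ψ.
cos ψ = √(1 - sin²ψ) = 0.6813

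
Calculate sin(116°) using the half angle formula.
sin(116°) = √((1 - cos 232°)/2) = 0.8988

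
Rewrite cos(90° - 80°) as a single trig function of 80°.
cos(90° - 80°) = sin(80°)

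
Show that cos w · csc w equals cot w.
LHS = cos w · (1/sin w) = cos w/sin w = cot w = RHS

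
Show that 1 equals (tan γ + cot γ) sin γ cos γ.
RHS = (sin γ/cos γ + cos γ/sin γ) sin γ cos γ = ((sin²γ + cos²γ)/(sin γ cos γ)) · sin γ cos γ = sin²γ + cos²γ = 1 = LHS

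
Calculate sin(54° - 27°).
sin(54° - 27°) = sin 54° cos 27° - cos 54° sin 27° = 0.454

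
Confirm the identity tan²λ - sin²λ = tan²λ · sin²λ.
LHS = sin²λ/cos²λ - sin²λ = sin²λ(1/cos²λ - 1) = sin²λ · (1 - cos²λ)/cos²λ = sin²λ · sin²λ/cos²λ = sin²λ · tan²λ = RHS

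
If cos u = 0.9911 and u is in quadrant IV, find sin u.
sin u = -0.1331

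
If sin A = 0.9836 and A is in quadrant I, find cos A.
cos A = 0.1804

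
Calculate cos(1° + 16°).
cos(1° + 16°) = cos 1° cos 16° - sin 1° sin 16° = 0.9563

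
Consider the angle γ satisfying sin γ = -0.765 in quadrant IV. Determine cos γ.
cos γ = √(1 - sin²γ) = 0.644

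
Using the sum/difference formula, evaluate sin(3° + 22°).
sin(3° + 22°) = sin 3° cos 22° + cos 3° sin 22° = 0.4226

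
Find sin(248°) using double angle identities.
sin(248°) = 2 sin 124° cos 124° = -0.9272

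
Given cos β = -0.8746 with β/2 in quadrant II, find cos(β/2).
cos(β/2) = ±√((1 + cos β)/2); negative since β/2 ∈ QII, so cos(β/2) = -0.2504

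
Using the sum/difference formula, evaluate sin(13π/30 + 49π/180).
sin(13π/30 + 49π/180) = sin 13π/30 cos 49π/180 + cos 13π/30 sin 49π/180 = 0.7986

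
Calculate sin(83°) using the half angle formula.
sin(83°) = √((1 - cos 166°)/2) = 0.9925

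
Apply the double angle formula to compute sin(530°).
sin(530°) = 2 sin 265° cos 265° = 0.1736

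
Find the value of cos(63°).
cos(63°) = 0.454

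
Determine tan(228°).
tan(228°) = 1.111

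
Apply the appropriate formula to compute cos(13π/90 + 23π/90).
cos(13π/90 + 23π/90) = cos 13π/90 cos 23π/90 - sin 13π/90 sin 23π/90 = 0.309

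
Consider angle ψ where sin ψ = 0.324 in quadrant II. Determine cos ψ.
cos ψ = ±√(1 - sin²ψ) = -0.9461 (negative in QII)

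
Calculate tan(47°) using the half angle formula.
tan(47°) = sin 94° / (1 + cos 94°) = 1.072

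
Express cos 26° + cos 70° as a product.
cos 26° + cos 70° = 2 cos(48°) cos(-22°)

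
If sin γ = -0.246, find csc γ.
csc γ = 1/sin γ = -4.065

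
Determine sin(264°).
sin(264°) = -0.9945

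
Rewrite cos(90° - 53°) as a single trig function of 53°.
cos(90° - 53°) = sin(53°)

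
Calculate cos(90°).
cos(90°) = 0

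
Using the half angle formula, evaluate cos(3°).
cos(3°) = √((1 + cos 6°)/2) = 0.9986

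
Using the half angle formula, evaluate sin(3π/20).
sin(3π/20) = √((1 - cos 3π/10)/2) = 0.454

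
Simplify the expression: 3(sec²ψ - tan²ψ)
3(sec²ψ - tan²ψ) = 3 (using Pythagorean identity)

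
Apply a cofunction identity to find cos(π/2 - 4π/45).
cos(π/2 - 4π/45) = sin(4π/45) = 0.2756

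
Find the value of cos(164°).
cos(164°) = -0.9613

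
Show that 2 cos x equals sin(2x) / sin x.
RHS = 2 sin x cos x / sin x = 2 cos x = LHS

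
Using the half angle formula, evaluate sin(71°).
sin(71°) = √((1 - cos 142°)/2) = 0.9455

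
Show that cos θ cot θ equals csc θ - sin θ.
RHS = 1/sin θ - sin θ = (1 - sin²θ)/sin θ = cos²θ/sin θ = cos θ · (cos θ/sin θ) = cos θ cot θ = LHS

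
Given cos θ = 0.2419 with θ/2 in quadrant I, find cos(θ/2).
cos(θ/2) = ±√((1 + cos θ)/2); positive since θ/2 ∈ QI, so cos(θ/2) = 0.788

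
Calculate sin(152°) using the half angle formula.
sin(152°) = √((1 - cos 304°)/2) = 0.4695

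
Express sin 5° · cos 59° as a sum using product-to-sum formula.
sin 5° cos 59° = (1/2)[sin(5°+59°) + sin(5°-59°)]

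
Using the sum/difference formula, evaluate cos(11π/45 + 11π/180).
cos(11π/45 + 11π/180) = cos 11π/45 cos 11π/180 - sin 11π/45 sin 11π/180 = 0.5736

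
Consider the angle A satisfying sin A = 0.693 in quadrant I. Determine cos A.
cos A = √(1 - sin²A) = 0.7209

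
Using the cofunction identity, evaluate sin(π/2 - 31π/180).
sin(π/2 - 31π/180) = cos(31π/180) = 0.8572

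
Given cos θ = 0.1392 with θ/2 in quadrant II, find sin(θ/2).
sin(θ/2) = ±√((1 - cos θ)/2); positive since θ/2 ∈ QII, so sin(θ/2) = 0.656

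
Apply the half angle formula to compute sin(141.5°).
sin(141.5°) = √((1 - cos 283°)/2) = 0.6225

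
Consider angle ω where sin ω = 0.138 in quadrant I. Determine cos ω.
cos ω = √(1 - sin²ω) = 0.9904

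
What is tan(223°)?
tan(223°) = 0.9325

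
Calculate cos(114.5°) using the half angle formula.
cos(114.5°) = -√((1 + cos 229°)/2) = -0.4147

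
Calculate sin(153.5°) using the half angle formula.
sin(153.5°) = √((1 - cos 307°)/2) = 0.4462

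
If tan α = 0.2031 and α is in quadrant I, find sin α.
sin α = 0.199 (using tan²α + 1 = sec²α)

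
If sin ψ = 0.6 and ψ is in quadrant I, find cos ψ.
cos ψ = 0.8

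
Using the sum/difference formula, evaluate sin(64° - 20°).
sin(64° - 20°) = sin 64° cos 20° - cos 64° sin 20° = 0.6947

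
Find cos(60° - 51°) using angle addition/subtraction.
cos(60° - 51°) = cos 60° cos 51° + sin 60° sin 51° = 0.9877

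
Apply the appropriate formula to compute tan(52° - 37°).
tan(52° - 37°) = (tan 52° - tan 37°)/(1 + tan 52° tan 37°) = 2-√3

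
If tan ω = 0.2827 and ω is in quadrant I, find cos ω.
cos ω = 0.9623 (using tan²ω + 1 = sec²ω)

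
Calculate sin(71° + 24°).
sin(71° + 24°) = sin 71° cos 24° + cos 71° sin 24° = 0.9962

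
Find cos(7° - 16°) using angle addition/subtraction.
cos(7° - 16°) = cos 7° cos 16° + sin 7° sin 16° = 0.9877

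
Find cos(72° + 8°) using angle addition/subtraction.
cos(72° + 8°) = cos 72° cos 8° - sin 72° sin 8° = 0.1736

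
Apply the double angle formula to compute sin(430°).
sin(430°) = 2 sin 215° cos 215° = 0.9397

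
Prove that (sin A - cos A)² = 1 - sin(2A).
LHS = sin²A - 2 sin A cos A + cos²A = (sin²A + cos²A) - 2 sin A cos A = 1 - sin(2A) = RHS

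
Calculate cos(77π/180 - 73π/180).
cos(77π/180 - 73π/180) = cos 77π/180 cos 73π/180 + sin 77π/180 sin 73π/180 = 0.9976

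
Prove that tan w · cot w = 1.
LHS = (sin w/cos w) · (cos w/sin w) = 1 = RHS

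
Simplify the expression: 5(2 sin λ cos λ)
5(2 sin λ cos λ) = 5(sin(2λ)) (using Double angle)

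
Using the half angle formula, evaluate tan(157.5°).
tan(157.5°) = sin 315° / (1 + cos 315°) = -0.4142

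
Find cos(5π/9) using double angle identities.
cos(5π/9) = cos²5π/18 - sin²5π/18 = -0.1736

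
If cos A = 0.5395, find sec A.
sec A = 1/cos A = 1.854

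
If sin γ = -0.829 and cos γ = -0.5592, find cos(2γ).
cos(2γ) = cos²γ - sin²γ = -0.3745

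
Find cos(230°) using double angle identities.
cos(230°) = cos²115° - sin²115° = -0.6428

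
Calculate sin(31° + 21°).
sin(31° + 21°) = sin 31° cos 21° + cos 31° sin 21° = 0.788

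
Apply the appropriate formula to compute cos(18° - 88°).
cos(18° - 88°) = cos 18° cos 88° + sin 18° sin 88° = 0.342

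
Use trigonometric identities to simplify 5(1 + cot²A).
5(1 + cot²A) = 5(csc²A) (using Pythagorean identity)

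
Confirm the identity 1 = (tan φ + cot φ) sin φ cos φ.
RHS = (sin φ/cos φ + cos φ/sin φ) sin φ cos φ = ((sin²φ + cos²φ)/(sin φ cos φ)) · sin φ cos φ = sin²φ + cos²φ = 1 = LHS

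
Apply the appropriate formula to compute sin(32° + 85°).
sin(32° + 85°) = sin 32° cos 85° + cos 32° sin 85° = 0.891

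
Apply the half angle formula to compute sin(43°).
sin(43°) = √((1 - cos 86°)/2) = 0.682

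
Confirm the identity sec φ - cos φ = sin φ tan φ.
LHS = 1/cos φ - cos φ = (1 - cos²φ)/cos φ = sin²φ/cos φ = sin φ · (sin φ/cos φ) = sin φ tan φ = RHS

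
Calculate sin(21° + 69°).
sin(21° + 69°) = sin 21° cos 69° + cos 21° sin 69° = 1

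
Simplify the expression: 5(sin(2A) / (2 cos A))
5(sin(2A) / (2 cos A)) = 5(sin A) (using Double angle)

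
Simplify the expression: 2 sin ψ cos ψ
2 sin ψ cos ψ = sin(2ψ) (using Double angle)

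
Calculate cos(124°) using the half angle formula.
cos(124°) = -√((1 + cos 248°)/2) = -0.5592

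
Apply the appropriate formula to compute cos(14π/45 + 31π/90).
cos(14π/45 + 31π/90) = cos 14π/45 cos 31π/90 - sin 14π/45 sin 31π/90 = -0.4695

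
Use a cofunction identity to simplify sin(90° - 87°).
sin(90° - 87°) = cos(87°)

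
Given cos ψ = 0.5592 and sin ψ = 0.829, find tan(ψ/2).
tan(ψ/2) = sin ψ / (1 + cos ψ) = 0.5317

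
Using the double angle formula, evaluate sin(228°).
sin(228°) = 2 sin 114° cos 114° = -0.7431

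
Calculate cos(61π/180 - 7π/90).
cos(61π/180 - 7π/90) = cos 61π/180 cos 7π/90 + sin 61π/180 sin 7π/90 = 0.682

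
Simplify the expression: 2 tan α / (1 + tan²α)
2 tan α / (1 + tan²α) = sin(2α) (using Double angle)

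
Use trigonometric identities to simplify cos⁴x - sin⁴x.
cos⁴x - sin⁴x = cos(2x) (using Factoring + double angle)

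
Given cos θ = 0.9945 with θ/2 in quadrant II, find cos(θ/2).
cos(θ/2) = ±√((1 + cos θ)/2); negative since θ/2 ∈ QII, so cos(θ/2) = -0.9986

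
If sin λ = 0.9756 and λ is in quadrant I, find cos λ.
cos λ = 0.2196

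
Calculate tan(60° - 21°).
tan(60° - 21°) = (tan 60° - tan 21°)/(1 + tan 60° tan 21°) = 0.8098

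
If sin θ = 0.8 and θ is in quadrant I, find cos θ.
cos θ = 0.6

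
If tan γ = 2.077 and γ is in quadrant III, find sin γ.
sin γ = -0.901 (using tan²γ + 1 = sec²γ)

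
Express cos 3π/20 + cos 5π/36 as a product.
cos 3π/20 + cos 5π/36 = 2 cos(13π/90) cos(π/180)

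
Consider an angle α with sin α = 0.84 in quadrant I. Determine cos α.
cos α = √(1 - sin²α) = 0.5426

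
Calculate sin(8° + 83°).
sin(8° + 83°) = sin 8° cos 83° + cos 8° sin 83° = 0.9998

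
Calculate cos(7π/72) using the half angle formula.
cos(7π/72) = √((1 + cos 7π/36)/2) = 0.9537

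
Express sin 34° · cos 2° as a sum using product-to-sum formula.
sin 34° cos 2° = (1/2)[sin(34°+2°) + sin(34°-2°)]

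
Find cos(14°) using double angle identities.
cos(14°) = cos²7° - sin²7° = 0.9703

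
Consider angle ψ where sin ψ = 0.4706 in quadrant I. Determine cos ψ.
cos ψ = √(1 - sin²ψ) = 0.8823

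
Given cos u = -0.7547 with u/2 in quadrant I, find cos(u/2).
cos(u/2) = ±√((1 + cos u)/2); positive since u/2 ∈ QI, so cos(u/2) = 0.3502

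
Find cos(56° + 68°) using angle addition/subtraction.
cos(56° + 68°) = cos 56° cos 68° - sin 56° sin 68° = -0.5592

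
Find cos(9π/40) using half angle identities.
cos(9π/40) = √((1 + cos 9π/20)/2) = 0.7604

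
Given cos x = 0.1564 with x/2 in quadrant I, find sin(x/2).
sin(x/2) = ±√((1 - cos x)/2); positive since x/2 ∈ QI, so sin(x/2) = 0.6495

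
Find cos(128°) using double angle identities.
cos(128°) = cos²64° - sin²64° = -0.6157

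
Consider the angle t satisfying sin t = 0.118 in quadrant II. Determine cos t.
cos t = ±√(1 - sin²t) = -0.993 (negative in QII)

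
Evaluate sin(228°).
sin(228°) = -0.7431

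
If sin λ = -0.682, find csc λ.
csc λ = 1/sin λ = -1.466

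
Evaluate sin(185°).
sin(185°) = -0.08716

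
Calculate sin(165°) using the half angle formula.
sin(165°) = √((1 - cos 330°)/2) = (√6-√2)/4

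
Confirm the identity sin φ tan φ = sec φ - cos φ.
RHS = 1/cos φ - cos φ = (1 - cos²φ)/cos φ = sin²φ/cos φ = sin φ · (sin φ/cos φ) = sin φ tan φ = LHS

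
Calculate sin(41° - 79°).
sin(41° - 79°) = sin 41° cos 79° - cos 41° sin 79° = -0.6157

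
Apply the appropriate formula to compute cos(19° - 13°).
cos(19° - 13°) = cos 19° cos 13° + sin 19° sin 13° = 0.9945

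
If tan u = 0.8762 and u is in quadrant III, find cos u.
cos u = -0.7521 (using tan²u + 1 = sec²u)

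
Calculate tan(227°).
tan(227°) = 1.072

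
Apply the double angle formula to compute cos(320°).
cos(320°) = 1 - 2sin²160° = 0.766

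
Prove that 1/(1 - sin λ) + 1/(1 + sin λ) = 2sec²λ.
LHS = [(1 + sin λ) + (1 - sin λ)] / [(1 - sin λ)(1 + sin λ)] = 2/(1 - sin²λ) = 2/cos²λ = 2sec²λ = RHS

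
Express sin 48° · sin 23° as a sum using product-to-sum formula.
sin 48° sin 23° = (1/2)[cos(48°-23°) - cos(48°+23°)]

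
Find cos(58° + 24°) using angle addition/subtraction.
cos(58° + 24°) = cos 58° cos 24° - sin 58° sin 24° = 0.1392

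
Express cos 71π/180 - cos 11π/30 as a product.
cos 71π/180 - cos 11π/30 = -2 sin(137π/360) sin(π/72)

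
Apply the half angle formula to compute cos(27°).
cos(27°) = √((1 + cos 54°)/2) = 0.891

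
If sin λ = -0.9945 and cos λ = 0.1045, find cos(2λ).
cos(2λ) = cos²λ - sin²λ = -0.9781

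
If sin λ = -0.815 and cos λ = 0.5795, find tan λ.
tan λ = sin λ / cos λ = -1.406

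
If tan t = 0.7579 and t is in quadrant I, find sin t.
sin t = 0.604 (using tan²t + 1 = sec²t)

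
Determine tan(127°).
tan(127°) = -1.327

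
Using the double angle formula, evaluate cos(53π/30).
cos(53π/30) = cos²53π/60 - sin²53π/60 = 0.7431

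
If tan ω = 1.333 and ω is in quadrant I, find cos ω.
cos ω = 0.6001 (using tan²ω + 1 = sec²ω)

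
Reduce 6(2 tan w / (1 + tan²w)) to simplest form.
6(2 tan w / (1 + tan²w)) = 6(sin(2w)) (using Double angle)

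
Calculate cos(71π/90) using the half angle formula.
cos(71π/90) = -√((1 + cos 71π/45)/2) = -0.788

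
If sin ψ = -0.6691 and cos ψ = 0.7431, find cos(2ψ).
cos(2ψ) = cos²ψ - sin²ψ = 0.1045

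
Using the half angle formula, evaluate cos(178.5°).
cos(178.5°) = -√((1 + cos 357°)/2) = -0.9997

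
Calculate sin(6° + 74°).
sin(6° + 74°) = sin 6° cos 74° + cos 6° sin 74° = 0.9848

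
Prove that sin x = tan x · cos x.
RHS = (sin x/cos x) · cos x = sin x = LHS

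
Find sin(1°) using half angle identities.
sin(1°) = √((1 - cos 2°)/2) = 0.01745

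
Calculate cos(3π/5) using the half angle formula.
cos(3π/5) = -√((1 + cos 6π/5)/2) = -0.309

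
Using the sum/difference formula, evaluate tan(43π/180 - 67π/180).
tan(43π/180 - 67π/180) = (tan 43π/180 - tan 67π/180)/(1 + tan 43π/180 tan 67π/180) = -0.4452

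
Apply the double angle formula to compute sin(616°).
sin(616°) = 2 sin 308° cos 308° = -0.9703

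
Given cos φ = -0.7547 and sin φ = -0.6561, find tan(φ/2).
tan(φ/2) = sin φ / (1 + cos φ) = -2.675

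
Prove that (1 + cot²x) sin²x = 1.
LHS = csc²x · sin²x = (1/sin²x) · sin²x = 1 = RHS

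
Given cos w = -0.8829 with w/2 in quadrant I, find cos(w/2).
cos(w/2) = ±√((1 + cos w)/2); positive since w/2 ∈ QI, so cos(w/2) = 0.242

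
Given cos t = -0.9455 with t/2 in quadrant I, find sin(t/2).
sin(t/2) = ±√((1 - cos t)/2); positive since t/2 ∈ QI, so sin(t/2) = 0.9863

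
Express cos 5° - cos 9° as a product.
cos 5° - cos 9° = -2 sin(7°) sin(-2°)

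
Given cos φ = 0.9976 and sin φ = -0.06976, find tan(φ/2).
tan(φ/2) = sin φ / (1 + cos φ) = -0.03492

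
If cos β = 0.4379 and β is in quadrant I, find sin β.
sin β = 0.899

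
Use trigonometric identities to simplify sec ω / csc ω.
sec ω / csc ω = tan ω (using Reciprocal identities)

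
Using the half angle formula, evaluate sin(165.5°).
sin(165.5°) = √((1 - cos 331°)/2) = 0.2504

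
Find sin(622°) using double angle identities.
sin(622°) = 2 sin 311° cos 311° = -0.9903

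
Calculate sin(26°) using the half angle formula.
sin(26°) = √((1 - cos 52°)/2) = 0.4384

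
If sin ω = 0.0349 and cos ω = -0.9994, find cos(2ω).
cos(2ω) = cos²ω - sin²ω = 0.9976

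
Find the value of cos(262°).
cos(262°) = -0.1392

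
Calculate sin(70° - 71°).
sin(70° - 71°) = sin 70° cos 71° - cos 70° sin 71° = -0.01745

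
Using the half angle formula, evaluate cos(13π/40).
cos(13π/40) = √((1 + cos 13π/20)/2) = 0.5225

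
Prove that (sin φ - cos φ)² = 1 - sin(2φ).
LHS = sin²φ - 2 sin φ cos φ + cos²φ = (sin²φ + cos²φ) - 2 sin φ cos φ = 1 - sin(2φ) = RHS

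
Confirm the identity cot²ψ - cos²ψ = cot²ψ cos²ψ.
LHS = cos²ψ/sin²ψ - cos²ψ = cos²ψ(1/sin²ψ - 1) = cos²ψ · (1 - sin²ψ)/sin²ψ = cos²ψ · cos²ψ/sin²ψ = cos²ψ · cot²ψ = RHS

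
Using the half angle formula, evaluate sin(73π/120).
sin(73π/120) = √((1 - cos 73π/60)/2) = 0.9426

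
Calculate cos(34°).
cos(34°) = 0.829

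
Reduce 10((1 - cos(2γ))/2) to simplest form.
10((1 - cos(2γ))/2) = 10(sin²γ) (using Power reduction)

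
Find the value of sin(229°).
sin(229°) = -0.7547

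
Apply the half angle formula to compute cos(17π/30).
cos(17π/30) = -√((1 + cos 17π/15)/2) = -0.2079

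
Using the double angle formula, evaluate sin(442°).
sin(442°) = 2 sin 221° cos 221° = 0.9903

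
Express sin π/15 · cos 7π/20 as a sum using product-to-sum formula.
sin π/15 cos 7π/20 = (1/2)[sin(π/15+7π/20) + sin(π/15-7π/20)]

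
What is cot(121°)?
cot(121°) = -0.6009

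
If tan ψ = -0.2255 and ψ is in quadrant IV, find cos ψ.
cos ψ = 0.9755 (using tan²ψ + 1 = sec²ψ)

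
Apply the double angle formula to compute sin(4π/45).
sin(4π/45) = 2 sin 2π/45 cos 2π/45 = 0.2756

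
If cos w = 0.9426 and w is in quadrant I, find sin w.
sin w = 0.3339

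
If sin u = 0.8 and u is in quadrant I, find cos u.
cos u = 0.6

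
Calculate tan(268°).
tan(268°) = 28.64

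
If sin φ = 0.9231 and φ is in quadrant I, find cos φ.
cos φ = 0.3846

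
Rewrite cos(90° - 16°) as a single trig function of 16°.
cos(90° - 16°) = sin(16°)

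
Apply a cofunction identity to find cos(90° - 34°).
cos(90° - 34°) = sin(34°) = 0.5592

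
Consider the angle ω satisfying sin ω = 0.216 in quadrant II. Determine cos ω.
cos ω = ±√(1 - sin²ω) = -0.9764 (negative in QII)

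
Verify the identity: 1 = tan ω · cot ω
RHS = (sin ω/cos ω) · (cos ω/sin ω) = 1 = LHS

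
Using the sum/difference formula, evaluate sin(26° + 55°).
sin(26° + 55°) = sin 26° cos 55° + cos 26° sin 55° = 0.9877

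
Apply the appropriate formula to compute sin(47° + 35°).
sin(47° + 35°) = sin 47° cos 35° + cos 47° sin 35° = 0.9903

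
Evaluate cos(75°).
cos(75°) = (√6-√2)/4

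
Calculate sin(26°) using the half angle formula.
sin(26°) = √((1 - cos 52°)/2) = 0.4384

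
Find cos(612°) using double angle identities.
cos(612°) = cos²306° - sin²306° = -0.309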